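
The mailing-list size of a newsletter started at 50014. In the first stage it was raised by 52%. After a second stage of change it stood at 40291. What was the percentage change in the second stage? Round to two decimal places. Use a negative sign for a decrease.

After the first stage: 50014 × 1.52 = 76021.28.
Second-stage multiplier: 40291 ÷ 76021.28 ≈ 0.529996.
That is a change of -47.00%.

-47.00%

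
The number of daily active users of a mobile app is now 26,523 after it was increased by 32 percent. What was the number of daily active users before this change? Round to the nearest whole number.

20,093

The overall multiplier applied was 1.32.
So the original number of daily active users was 26,523 ÷ 1.32 ≈ 20,093.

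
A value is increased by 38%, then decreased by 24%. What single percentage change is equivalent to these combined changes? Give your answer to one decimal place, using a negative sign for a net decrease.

The combined multiplier is 1.38 × 0.76 = 1.0488.
That corresponds to an increase of 4.9%.

4.9%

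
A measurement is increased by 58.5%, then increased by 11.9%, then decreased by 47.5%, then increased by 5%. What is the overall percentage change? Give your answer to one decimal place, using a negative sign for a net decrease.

A 58.5% increase multiplies by 1.585.
Then an 11.9% increase: 1.585 × 1.119 = 1.773615.
Then a 47.5% decrease: 1.773615 × 0.525 = 0.931147875.
Then a 5% increase: 0.931147875 × 1.05 = 0.97770526875.
Overall factor 0.97770526875, i.e. -2.2%.

-2.2%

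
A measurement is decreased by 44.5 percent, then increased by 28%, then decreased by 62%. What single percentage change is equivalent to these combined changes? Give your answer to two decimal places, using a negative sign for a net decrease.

The combined multiplier is 0.555 × 1.28 × 0.38 = 0.269952.
That corresponds to a decrease of 73.00%.

-73.00%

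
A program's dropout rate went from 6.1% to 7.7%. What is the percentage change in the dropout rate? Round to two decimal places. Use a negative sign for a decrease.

26.23%

The change is 7.7 − 6.1 = 1.6 percentage points.
Relative to the original 6.1%, that is 1.6 ÷ 6.1 ≈ 26.23%.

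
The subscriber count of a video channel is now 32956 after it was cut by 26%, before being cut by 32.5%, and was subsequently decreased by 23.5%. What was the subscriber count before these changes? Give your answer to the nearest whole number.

86246

The overall multiplier applied was 0.74 × 0.675 × 0.765 = 0.3821175.
So the original subscriber count was 32956 ÷ 0.3821175 ≈ 86246.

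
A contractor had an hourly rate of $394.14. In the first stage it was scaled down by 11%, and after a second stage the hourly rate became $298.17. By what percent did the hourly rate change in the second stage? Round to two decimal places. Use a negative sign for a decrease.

After the first stage: $394.14 × 0.89 = $350.7846.
Second-stage multiplier: $298.17 ÷ $350.7846 ≈ 0.850009.
That is a change of -15.00%.

-15.00%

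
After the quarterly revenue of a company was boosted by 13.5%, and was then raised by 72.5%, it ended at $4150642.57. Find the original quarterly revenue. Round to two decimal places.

$2119973.22

Undoing the 72.5% increase: $4150642.57 ÷ 1.725 ≈ $2406169.605797.
Undoing the 13.5% increase: $2406169.605797 ÷ 1.135 ≈ $2119973.22.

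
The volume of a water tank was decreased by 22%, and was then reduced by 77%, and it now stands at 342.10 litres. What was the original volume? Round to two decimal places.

1,906.91 litres

The overall multiplier applied was 0.78 × 0.23 = 0.1794.
So the original volume was 342.10 ÷ 0.1794 ≈ 1,906.91 litres.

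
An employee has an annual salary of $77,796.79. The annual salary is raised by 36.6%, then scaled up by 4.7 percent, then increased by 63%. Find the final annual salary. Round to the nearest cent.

$181,362.15

After the 36.6% increase: $77,796.79 × 1.366 = $106270.41514.
After the 4.7% increase: $106270.41514 × 1.047 = $111265.12465158.
63% increase: $111265.12465158 × 1.63 = $181362.1531820754 ≈ $181,362.15.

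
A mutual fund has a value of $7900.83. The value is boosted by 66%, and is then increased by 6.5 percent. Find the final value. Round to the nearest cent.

After the 66% increase: $7900.83 × 1.66 = $13115.3778.
After the 6.5% increase: $13115.3778 × 1.065 = $13967.877357 ≈ $13967.88.

$13967.88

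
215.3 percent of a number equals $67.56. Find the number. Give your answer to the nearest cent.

$31.38

$67.56 ÷ 2.153 ≈ $31.38.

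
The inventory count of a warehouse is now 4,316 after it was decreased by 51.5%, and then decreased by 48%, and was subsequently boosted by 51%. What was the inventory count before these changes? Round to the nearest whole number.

11,333

The overall multiplier applied was 0.485 × 0.52 × 1.51 = 0.380822.
So the original inventory count was 4,316 ÷ 0.380822 ≈ 11,333.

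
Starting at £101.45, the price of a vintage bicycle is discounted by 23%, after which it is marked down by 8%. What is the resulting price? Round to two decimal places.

£71.87

Each change multiplies by a factor: 0.77 × 0.92 = 0.7084.
£101.45 × 0.7084 = £71.86718 ≈ £71.87.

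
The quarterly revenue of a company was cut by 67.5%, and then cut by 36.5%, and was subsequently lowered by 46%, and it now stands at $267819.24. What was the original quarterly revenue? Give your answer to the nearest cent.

Undoing the 46% decrease: $267819.24 ÷ 0.54 ≈ $495961.555556.
Undoing the 36.5% decrease: $495961.555556 ÷ 0.635 ≈ $781041.819773.
Undoing the 67.5% decrease: $781041.819773 ÷ 0.325 ≈ $2403205.60.

$2403205.60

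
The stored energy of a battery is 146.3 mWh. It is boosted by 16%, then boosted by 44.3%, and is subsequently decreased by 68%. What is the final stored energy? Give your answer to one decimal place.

78.4 mWh

After the 16% increase: 146.3 × 1.16 = 169.708.
After the 44.3% increase: 169.708 × 1.443 = 244.888644.
68% decrease: 244.888644 × 0.32 = 78.36436608 ≈ 78.4.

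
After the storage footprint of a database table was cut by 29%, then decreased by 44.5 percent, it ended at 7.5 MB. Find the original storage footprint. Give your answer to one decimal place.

The overall multiplier applied was 0.71 × 0.555 = 0.39405.
So the original storage footprint was 7.5 ÷ 0.39405 ≈ 19.0 MB.

19.0 MB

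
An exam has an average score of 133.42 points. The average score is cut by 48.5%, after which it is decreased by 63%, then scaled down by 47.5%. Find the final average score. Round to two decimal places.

Each change multiplies by a factor: 0.515 × 0.37 × 0.525 = 0.10003875.
133.42 × 0.10003875 = 13.347170025 ≈ 13.35.

13.35 points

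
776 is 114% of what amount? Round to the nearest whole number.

681

776 ÷ 1.14 ≈ 681.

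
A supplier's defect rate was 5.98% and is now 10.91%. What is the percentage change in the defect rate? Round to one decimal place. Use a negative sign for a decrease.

The change is 10.91 − 5.98 = 4.93 percentage points.
Relative to the original 5.98%, that is 4.93 ÷ 5.98 ≈ 82.4%.

82.4%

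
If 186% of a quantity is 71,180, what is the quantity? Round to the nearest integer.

38,269

71,180 ÷ 1.86 ≈ 38,269.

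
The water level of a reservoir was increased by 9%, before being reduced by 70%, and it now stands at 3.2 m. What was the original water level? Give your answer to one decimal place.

Undoing the 70% decrease: 3.2 ÷ 0.3 ≈ 10.666667.
Undoing the 9% increase: 10.666667 ÷ 1.09 ≈ 9.8 m.

9.8 m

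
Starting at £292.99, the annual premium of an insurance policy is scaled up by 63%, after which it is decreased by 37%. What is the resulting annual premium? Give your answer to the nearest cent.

Each change multiplies by a factor: 1.63 × 0.63 = 1.0269.
£292.99 × 1.0269 = £300.871431 ≈ £300.87.

£300.87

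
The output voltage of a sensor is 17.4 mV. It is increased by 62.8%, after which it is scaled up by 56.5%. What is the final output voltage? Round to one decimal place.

Each change multiplies by a factor: 1.628 × 1.565 = 2.54782.
17.4 × 2.54782 = 44.332068 ≈ 44.3.

44.3 mV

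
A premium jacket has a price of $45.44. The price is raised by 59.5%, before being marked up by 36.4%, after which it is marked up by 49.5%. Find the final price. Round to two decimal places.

59.5% increase: $45.44 × 1.595 = $72.4768.
36.4% increase: $72.4768 × 1.364 = $98.8583552.
49.5% increase: $98.8583552 × 1.495 = $147.793241024 ≈ $147.79.

$147.79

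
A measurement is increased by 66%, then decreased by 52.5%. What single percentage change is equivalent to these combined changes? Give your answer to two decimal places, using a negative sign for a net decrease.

A 66% increase multiplies by 1.66.
Then a 52.5% decrease: 1.66 × 0.475 = 0.7885.
Overall factor 0.7885, i.e. -21.15%.

-21.15%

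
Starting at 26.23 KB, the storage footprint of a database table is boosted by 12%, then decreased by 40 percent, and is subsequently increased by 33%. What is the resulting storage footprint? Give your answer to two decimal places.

23.44 KB

Each change multiplies by a factor: 1.12 × 0.6 × 1.33 = 0.89376.
26.23 × 0.89376 = 23.4433248 ≈ 23.44.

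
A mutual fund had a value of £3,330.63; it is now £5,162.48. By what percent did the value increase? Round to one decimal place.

55.0%

Change: £5,162.48 − £3,330.63 = £1,831.85.
Relative to the original: £1,831.85 ÷ £3,330.63 ≈ 55.0%.
So the value increased by 55.0%.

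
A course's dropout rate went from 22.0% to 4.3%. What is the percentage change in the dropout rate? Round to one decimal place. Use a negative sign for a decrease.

The change is 4.3 − 22.0 = -17.7 percentage points.
Relative to the original 22.0%, that is -17.7 ÷ 22.0 ≈ -80.5%.

-80.5%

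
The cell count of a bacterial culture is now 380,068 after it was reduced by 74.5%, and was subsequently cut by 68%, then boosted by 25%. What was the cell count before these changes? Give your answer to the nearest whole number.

3,726,157

Undoing the 25% increase: 380,068 ÷ 1.25 = 304054.4.
Undoing the 68% decrease: 304054.4 ÷ 0.32 = 950170.
Undoing the 74.5% decrease: 950170 ÷ 0.255 ≈ 3,726,157.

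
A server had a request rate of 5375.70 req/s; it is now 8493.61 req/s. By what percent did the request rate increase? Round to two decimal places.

Change: 8493.61 − 5375.70 = 3117.91.
Relative to the original: 3117.91 ÷ 5375.70 ≈ 58.00%.
So the request rate increased by 58.00%.

58.00%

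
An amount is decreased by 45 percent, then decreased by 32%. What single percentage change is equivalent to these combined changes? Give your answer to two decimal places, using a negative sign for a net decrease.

-62.60%

A 45% decrease multiplies by 0.55.
Then a 32% decrease: 0.55 × 0.68 = 0.374.
Overall factor 0.374, i.e. -62.60%.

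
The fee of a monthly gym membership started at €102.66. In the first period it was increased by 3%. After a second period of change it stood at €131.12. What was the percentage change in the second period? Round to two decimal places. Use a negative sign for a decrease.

After the first period: €102.66 × 1.03 = €105.7398.
Second-period multiplier: €131.12 ÷ €105.7398 ≈ 1.240025.
That is a change of 24.00%.

24.00%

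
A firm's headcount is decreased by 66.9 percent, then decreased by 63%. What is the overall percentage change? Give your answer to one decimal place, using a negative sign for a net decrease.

-87.8%

The combined multiplier is 0.331 × 0.37 = 0.12247.
That corresponds to a decrease of 87.8%.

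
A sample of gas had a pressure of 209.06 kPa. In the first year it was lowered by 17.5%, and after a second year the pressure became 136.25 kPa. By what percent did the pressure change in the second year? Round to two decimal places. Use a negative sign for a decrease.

After the first year: 209.06 × 0.825 = 172.4745.
Second-year multiplier: 136.25 ÷ 172.4745 ≈ 0.789972.
That is a change of -21.00%.

-21.00%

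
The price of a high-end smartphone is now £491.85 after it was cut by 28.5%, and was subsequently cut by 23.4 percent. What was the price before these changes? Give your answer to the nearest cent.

Undoing the 23.4% decrease: £491.85 ÷ 0.766 ≈ £642.101828.
Undoing the 28.5% decrease: £642.101828 ÷ 0.715 ≈ £898.04.

£898.04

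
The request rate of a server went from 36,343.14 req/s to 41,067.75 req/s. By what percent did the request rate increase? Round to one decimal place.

Change: 41,067.75 − 36,343.14 = 4,724.61.
Relative to the original: 4,724.61 ÷ 36,343.14 ≈ 13.0%.
So the request rate increased by 13.0%.

13.0%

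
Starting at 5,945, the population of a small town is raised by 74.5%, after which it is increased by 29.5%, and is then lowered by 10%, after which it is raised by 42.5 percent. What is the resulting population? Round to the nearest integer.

Apply the 74.5% increase: 5,945 × 1.745 = 10374.025.
29.5% increase: 10374.025 × 1.295 = 13434.362375.
10% decrease: 13434.362375 × 0.9 = 12090.9261375.
Apply the 42.5% increase: 12090.9261375 × 1.425 = 17229.5697459375 ≈ 17,230.

17,230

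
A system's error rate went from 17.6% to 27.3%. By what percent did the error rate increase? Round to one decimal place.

The change is 27.3 − 17.6 = 9.7 percentage points.
Relative to the original 17.6%, that is 9.7 ÷ 17.6 ≈ 55.1%.
So the error rate rose by 55.1%.

55.1%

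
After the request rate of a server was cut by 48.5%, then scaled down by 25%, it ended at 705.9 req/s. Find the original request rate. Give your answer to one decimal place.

The overall multiplier applied was 0.515 × 0.75 = 0.38625.
So the original request rate was 705.9 ÷ 0.38625 ≈ 1,827.6 req/s.

1,827.6 req/s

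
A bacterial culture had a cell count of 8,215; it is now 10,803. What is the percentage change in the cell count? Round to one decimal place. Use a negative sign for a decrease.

31.5%

Change: 10,803 − 8,215 = 2,588.
Relative to the original: 2,588 ÷ 8,215 ≈ 31.5%.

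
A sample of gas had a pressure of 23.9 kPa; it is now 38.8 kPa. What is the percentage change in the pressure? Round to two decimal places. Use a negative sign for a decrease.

Change: 38.8 − 23.9 = 14.9.
Relative to the original: 14.9 ÷ 23.9 ≈ 62.34%.

62.34%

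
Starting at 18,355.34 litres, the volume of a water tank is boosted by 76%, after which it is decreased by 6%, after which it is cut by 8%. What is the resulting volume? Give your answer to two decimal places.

27,937.71 litres

Each change multiplies by a factor: 1.76 × 0.94 × 0.92 = 1.522048.
18,355.34 × 1.522048 = 27937.70853632 ≈ 27,937.71.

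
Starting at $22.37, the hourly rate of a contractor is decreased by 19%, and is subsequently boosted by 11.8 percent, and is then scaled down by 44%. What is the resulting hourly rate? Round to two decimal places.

Each change multiplies by a factor: 0.81 × 1.118 × 0.56 = 0.5071248.
$22.37 × 0.5071248 = $11.344381776 ≈ $11.34.

$11.34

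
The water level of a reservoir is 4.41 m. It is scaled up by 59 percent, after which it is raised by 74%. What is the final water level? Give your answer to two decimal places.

12.20 m

Each change multiplies by a factor: 1.59 × 1.74 = 2.7666.
4.41 × 2.7666 = 12.200706 ≈ 12.20.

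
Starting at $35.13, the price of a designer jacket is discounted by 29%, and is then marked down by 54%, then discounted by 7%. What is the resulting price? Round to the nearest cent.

$10.67

Each change multiplies by a factor: 0.71 × 0.46 × 0.93 = 0.303738.
$35.13 × 0.303738 = $10.67031594 ≈ $10.67.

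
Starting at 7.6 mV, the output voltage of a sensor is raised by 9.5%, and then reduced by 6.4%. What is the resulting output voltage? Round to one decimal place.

Apply the 9.5% increase: 7.6 × 1.095 = 8.322.
After the 6.4% decrease: 8.322 × 0.936 = 7.789392 ≈ 7.8.

7.8 mV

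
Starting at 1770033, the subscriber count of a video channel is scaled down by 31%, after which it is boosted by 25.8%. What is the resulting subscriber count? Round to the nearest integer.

Each change multiplies by a factor: 0.69 × 1.258 = 0.86802.
1770033 × 0.86802 = 1536424.04466 ≈ 1536424.

1536424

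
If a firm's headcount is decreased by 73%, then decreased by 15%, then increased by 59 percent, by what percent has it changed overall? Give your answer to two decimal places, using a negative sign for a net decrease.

A 73% decrease multiplies by 0.27.
Then a 15% decrease: 0.27 × 0.85 = 0.2295.
Then a 59% increase: 0.2295 × 1.59 = 0.364905.
Overall factor 0.364905, i.e. -63.51%.

-63.51%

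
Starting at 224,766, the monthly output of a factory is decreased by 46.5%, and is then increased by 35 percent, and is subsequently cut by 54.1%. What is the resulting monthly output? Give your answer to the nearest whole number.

74,513

Apply the 46.5% decrease: 224,766 × 0.535 = 120249.81.
Apply the 35% increase: 120249.81 × 1.35 = 162337.2435.
54.1% decrease: 162337.2435 × 0.459 = 74512.7947665 ≈ 74,513.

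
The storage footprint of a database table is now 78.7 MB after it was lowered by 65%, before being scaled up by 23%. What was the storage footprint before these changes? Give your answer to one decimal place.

182.8 MB

Undoing the 23% increase: 78.7 ÷ 1.23 ≈ 63.98374.
Undoing the 65% decrease: 63.98374 ÷ 0.35 ≈ 182.8 MB.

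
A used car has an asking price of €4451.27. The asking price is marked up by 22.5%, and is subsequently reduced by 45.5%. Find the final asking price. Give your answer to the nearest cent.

€2971.78

After the 22.5% increase: €4451.27 × 1.225 = €5452.80575.
After the 45.5% decrease: €5452.80575 × 0.545 = €2971.77913375 ≈ €2971.78.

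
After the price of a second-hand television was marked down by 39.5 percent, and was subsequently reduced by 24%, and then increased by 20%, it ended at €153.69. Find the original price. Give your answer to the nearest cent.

The overall multiplier applied was 0.605 × 0.76 × 1.2 = 0.55176.
So the original price was €153.69 ÷ 0.55176 ≈ €278.55.

€278.55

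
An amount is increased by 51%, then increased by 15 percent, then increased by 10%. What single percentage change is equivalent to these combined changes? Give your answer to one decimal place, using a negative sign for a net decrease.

The combined multiplier is 1.51 × 1.15 × 1.1 = 1.91015.
That corresponds to an increase of 91.0%.

91.0%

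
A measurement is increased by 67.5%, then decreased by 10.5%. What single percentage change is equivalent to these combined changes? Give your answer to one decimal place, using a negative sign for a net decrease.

49.9%

The combined multiplier is 1.675 × 0.895 = 1.499125.
That corresponds to an increase of 49.9%.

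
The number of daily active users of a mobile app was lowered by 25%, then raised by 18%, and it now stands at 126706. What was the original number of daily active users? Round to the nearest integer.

143171

Undoing the 18% increase: 126706 ÷ 1.18 ≈ 107377.966102.
Undoing the 25% decrease: 107377.966102 ÷ 0.75 ≈ 143171.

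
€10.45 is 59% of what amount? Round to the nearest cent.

€17.71

€10.45 ÷ 0.59 ≈ €17.71.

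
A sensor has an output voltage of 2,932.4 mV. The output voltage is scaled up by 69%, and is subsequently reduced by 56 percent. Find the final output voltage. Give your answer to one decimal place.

2,180.5 mV

Each change multiplies by a factor: 1.69 × 0.44 = 0.7436.
2,932.4 × 0.7436 = 2180.53264 ≈ 2,180.5.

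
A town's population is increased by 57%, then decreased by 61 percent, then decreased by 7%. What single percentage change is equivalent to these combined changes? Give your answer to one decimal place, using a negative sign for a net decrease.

A 57% increase multiplies by 1.57.
Then a 61% decrease: 1.57 × 0.39 = 0.6123.
Then a 7% decrease: 0.6123 × 0.93 = 0.569439.
Overall factor 0.569439, i.e. -43.1%.

-43.1%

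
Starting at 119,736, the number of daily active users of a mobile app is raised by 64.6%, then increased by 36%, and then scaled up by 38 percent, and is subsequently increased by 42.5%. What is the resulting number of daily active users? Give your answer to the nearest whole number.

Each change multiplies by a factor: 1.646 × 1.36 × 1.38 × 1.425 = 4.40212824.
119,736 × 4.40212824 = 527093.22694464 ≈ 527,093.

527,093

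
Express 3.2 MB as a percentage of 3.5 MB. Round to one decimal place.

91.4%

3.2 MB ÷ 3.5 MB ≈ 91.4%.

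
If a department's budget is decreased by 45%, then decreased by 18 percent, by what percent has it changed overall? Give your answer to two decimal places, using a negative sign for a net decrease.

The combined multiplier is 0.55 × 0.82 = 0.451.
That corresponds to a decrease of 54.90%.

-54.90%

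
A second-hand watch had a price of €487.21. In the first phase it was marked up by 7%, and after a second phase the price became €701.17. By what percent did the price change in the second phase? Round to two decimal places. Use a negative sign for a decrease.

After the first phase: €487.21 × 1.07 = €521.3147.
Second-phase multiplier: €701.17 ÷ €521.3147 ≈ 1.345003.
That is a change of 34.50%.

34.50%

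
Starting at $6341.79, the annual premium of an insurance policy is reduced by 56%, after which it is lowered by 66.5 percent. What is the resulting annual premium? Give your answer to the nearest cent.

$934.78

56% decrease: $6341.79 × 0.44 = $2790.3876.
Apply the 66.5% decrease: $2790.3876 × 0.335 = $934.779846 ≈ $934.78.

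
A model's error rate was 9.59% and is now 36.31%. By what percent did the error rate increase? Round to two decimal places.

278.62%

The change is 36.31 − 9.59 = 26.72 percentage points.
Relative to the original 9.59%, that is 26.72 ÷ 9.59 ≈ 278.62%.
So the error rate rose by 278.62%.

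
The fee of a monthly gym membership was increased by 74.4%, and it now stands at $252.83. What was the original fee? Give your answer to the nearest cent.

The overall multiplier applied was 1.744.
So the original fee was $252.83 ÷ 1.744 ≈ $144.97.

$144.97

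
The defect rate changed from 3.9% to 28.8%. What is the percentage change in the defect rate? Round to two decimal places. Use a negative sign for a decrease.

638.46%

The change is 28.8 − 3.9 = 24.9 percentage points.
Relative to the original 3.9%, that is 24.9 ÷ 3.9 ≈ 638.46%.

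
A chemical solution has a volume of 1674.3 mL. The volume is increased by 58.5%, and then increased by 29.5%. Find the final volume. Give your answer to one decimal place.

Apply the 58.5% increase: 1674.3 × 1.585 = 2653.7655.
29.5% increase: 2653.7655 × 1.295 = 3436.6263225 ≈ 3436.6.

3436.6 mL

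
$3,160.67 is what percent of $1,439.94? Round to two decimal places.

$3,160.67 ÷ $1,439.94 ≈ 219.50%.

219.50%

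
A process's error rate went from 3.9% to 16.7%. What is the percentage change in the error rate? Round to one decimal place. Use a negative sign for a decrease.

The change is 16.7 − 3.9 = 12.8 percentage points.
Relative to the original 3.9%, that is 12.8 ÷ 3.9 ≈ 328.2%.

328.2%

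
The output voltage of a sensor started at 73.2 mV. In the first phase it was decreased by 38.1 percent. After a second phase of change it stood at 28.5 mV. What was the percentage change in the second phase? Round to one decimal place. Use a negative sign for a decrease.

-37.1%

After the first phase: 73.2 × 0.619 = 45.3108.
Second-phase multiplier: 28.5 ÷ 45.3108 ≈ 0.62899.
That is a change of -37.1%.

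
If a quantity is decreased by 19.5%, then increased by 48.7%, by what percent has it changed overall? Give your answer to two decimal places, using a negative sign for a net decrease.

A 19.5% decrease multiplies by 0.805.
Then a 48.7% increase: 0.805 × 1.487 = 1.197035.
Overall factor 1.197035, i.e. 19.70%.

19.70%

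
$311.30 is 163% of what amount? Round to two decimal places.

$311.30 ÷ 1.63 ≈ $190.98.

$190.98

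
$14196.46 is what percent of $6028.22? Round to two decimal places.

$14196.46 ÷ $6028.22 ≈ 235.50%.

235.50%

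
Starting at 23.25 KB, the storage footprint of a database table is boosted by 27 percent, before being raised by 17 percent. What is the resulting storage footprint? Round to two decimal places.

After the 27% increase: 23.25 × 1.27 = 29.5275.
17% increase: 29.5275 × 1.17 = 34.547175 ≈ 34.55.

34.55 KB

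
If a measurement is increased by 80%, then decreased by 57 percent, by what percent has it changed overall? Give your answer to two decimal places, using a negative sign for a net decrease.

The combined multiplier is 1.8 × 0.43 = 0.774.
That corresponds to a decrease of 22.60%.

-22.60%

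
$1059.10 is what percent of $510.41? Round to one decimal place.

$1059.10 ÷ $510.41 ≈ 207.5%.

207.5%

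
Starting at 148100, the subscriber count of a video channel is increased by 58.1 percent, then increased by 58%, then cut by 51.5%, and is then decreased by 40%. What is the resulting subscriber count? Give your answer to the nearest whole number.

Apply the 58.1% increase: 148100 × 1.581 = 234146.1.
58% increase: 234146.1 × 1.58 = 369950.838.
51.5% decrease: 369950.838 × 0.485 = 179426.15643.
Apply the 40% decrease: 179426.15643 × 0.6 = 107655.693858 ≈ 107656.

107656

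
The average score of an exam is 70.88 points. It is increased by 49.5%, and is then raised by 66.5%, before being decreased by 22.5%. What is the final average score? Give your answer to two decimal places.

136.74 points

Apply the 49.5% increase: 70.88 × 1.495 = 105.9656.
Apply the 66.5% increase: 105.9656 × 1.665 = 176.432724.
Apply the 22.5% decrease: 176.432724 × 0.775 = 136.7353611 ≈ 136.74.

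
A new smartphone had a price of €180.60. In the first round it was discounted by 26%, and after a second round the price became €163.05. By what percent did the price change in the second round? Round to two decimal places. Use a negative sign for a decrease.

After the first round: €180.60 × 0.74 = €133.644.
Second-round multiplier: €163.05 ÷ €133.644 ≈ 1.220032.
That is a change of 22.00%.

22.00%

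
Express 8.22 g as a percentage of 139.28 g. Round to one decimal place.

5.9%

8.22 g ÷ 139.28 g ≈ 5.9%.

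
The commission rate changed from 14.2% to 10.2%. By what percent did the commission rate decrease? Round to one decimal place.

The change is 10.2 − 14.2 = -4.0 percentage points.
Relative to the original 14.2%, that is -4.0 ÷ 14.2 ≈ -28.2%.
So the commission rate fell by 28.2%.

28.2%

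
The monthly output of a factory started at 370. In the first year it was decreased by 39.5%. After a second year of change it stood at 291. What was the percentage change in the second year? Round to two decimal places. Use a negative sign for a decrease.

30.00%

After the first year: 370 × 0.605 = 223.85.
Second-year multiplier: 291 ÷ 223.85 ≈ 1.299978.
That is a change of 30.00%.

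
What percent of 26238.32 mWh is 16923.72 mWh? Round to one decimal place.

64.5%

16923.72 mWh ÷ 26238.32 mWh ≈ 64.5%.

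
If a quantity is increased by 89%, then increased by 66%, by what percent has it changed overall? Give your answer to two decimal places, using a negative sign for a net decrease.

213.74%

An 89% increase multiplies by 1.89.
Then a 66% increase: 1.89 × 1.66 = 3.1374.
Overall factor 3.1374, i.e. 213.74%.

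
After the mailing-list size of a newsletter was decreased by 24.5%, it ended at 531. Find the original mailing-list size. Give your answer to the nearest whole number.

703

The overall multiplier applied was 0.755.
So the original mailing-list size was 531 ÷ 0.755 ≈ 703.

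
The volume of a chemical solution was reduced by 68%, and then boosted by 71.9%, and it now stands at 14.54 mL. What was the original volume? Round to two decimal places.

The overall multiplier applied was 0.32 × 1.719 = 0.55008.
So the original volume was 14.54 ÷ 0.55008 ≈ 26.43 mL.

26.43 mL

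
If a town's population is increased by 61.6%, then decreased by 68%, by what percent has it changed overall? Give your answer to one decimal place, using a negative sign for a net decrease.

-48.3%

The combined multiplier is 1.616 × 0.32 = 0.51712.
That corresponds to a decrease of 48.3%.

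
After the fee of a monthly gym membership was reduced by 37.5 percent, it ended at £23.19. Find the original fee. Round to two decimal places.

£37.10

The overall multiplier applied was 0.625.
So the original fee was £23.19 ÷ 0.625 ≈ £37.10.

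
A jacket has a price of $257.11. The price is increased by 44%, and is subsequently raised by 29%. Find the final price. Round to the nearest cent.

After the 44% increase: $257.11 × 1.44 = $370.2384.
Apply the 29% increase: $370.2384 × 1.29 = $477.607536 ≈ $477.61.

$477.61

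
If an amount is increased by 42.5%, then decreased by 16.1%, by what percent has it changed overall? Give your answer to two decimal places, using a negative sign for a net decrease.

The combined multiplier is 1.425 × 0.839 = 1.195575.
That corresponds to an increase of 19.56%.

19.56%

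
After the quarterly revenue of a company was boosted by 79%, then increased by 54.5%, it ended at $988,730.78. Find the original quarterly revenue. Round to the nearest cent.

The overall multiplier applied was 1.79 × 1.545 = 2.76555.
So the original quarterly revenue was $988,730.78 ÷ 2.76555 ≈ $357,516.87.

$357,516.87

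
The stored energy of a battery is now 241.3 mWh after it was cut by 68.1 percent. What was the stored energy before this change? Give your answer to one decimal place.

The overall multiplier applied was 0.319.
So the original stored energy was 241.3 ÷ 0.319 ≈ 756.4 mWh.

756.4 mWh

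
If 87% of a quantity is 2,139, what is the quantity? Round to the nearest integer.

2,139 ÷ 0.87 ≈ 2,459.

2,459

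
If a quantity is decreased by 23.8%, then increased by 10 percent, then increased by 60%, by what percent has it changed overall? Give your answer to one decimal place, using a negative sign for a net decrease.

34.1%

A 23.8% decrease multiplies by 0.762.
Then a 10% increase: 0.762 × 1.1 = 0.8382.
Then a 60% increase: 0.8382 × 1.6 = 1.34112.
Overall factor 1.34112, i.e. 34.1%.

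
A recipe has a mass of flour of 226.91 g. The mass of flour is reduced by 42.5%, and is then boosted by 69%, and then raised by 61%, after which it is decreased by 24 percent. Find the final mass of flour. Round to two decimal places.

Each change multiplies by a factor: 0.575 × 1.69 × 1.61 × 0.76 = 1.1890333.
226.91 × 1.1890333 = 269.803546103 ≈ 269.80.

269.80 g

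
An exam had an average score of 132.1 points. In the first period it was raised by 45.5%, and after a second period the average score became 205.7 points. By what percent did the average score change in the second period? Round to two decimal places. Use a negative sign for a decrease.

7.02%

After the first period: 132.1 × 1.455 = 192.2055.
Second-period multiplier: 205.7 ÷ 192.2055 ≈ 1.070209.
That is a change of 7.02%.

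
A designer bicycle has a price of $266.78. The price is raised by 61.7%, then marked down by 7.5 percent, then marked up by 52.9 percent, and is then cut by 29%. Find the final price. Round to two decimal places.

$433.18

Each change multiplies by a factor: 1.617 × 0.925 × 1.529 × 0.71 = 1.62374410275.
$266.78 × 1.62374410275 = $433.182451731645 ≈ $433.18.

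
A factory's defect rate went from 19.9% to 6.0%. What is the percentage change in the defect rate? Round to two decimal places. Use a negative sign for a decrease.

The change is 6.0 − 19.9 = -13.9 percentage points.
Relative to the original 19.9%, that is -13.9 ÷ 19.9 ≈ -69.85%.

-69.85%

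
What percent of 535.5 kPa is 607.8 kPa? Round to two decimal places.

607.8 kPa ÷ 535.5 kPa ≈ 113.50%.

113.50%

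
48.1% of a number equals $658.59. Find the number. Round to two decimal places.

$1369.21

$658.59 ÷ 0.481 ≈ $1369.21.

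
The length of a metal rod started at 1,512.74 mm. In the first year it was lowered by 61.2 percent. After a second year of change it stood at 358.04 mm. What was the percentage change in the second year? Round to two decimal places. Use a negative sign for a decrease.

After the first year: 1,512.74 × 0.388 = 586.94312.
Second-year multiplier: 358.04 ÷ 586.94312 ≈ 0.610008.
That is a change of -39.00%.

-39.00%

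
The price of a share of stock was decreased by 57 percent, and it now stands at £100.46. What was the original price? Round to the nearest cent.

The overall multiplier applied was 0.43.
So the original price was £100.46 ÷ 0.43 ≈ £233.63.

£233.63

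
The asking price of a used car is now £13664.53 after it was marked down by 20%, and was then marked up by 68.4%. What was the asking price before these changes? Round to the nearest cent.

£10142.91

The overall multiplier applied was 0.8 × 1.684 = 1.3472.
So the original asking price was £13664.53 ÷ 1.3472 ≈ £10142.91.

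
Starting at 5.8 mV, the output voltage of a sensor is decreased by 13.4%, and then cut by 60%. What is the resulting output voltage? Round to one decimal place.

Each change multiplies by a factor: 0.866 × 0.4 = 0.3464.
5.8 × 0.3464 = 2.00912 ≈ 2.0.

2.0 mV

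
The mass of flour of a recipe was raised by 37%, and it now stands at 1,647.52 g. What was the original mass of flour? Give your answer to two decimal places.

The overall multiplier applied was 1.37.
So the original mass of flour was 1,647.52 ÷ 1.37 ≈ 1,202.57 g.

1,202.57 g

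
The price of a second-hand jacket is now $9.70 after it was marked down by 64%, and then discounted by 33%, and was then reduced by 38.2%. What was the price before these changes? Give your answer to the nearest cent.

Undoing the 38.2% decrease: $9.70 ÷ 0.618 ≈ $15.695793.
Undoing the 33% decrease: $15.695793 ÷ 0.67 ≈ $23.426557.
Undoing the 64% decrease: $23.426557 ÷ 0.36 ≈ $65.07.

$65.07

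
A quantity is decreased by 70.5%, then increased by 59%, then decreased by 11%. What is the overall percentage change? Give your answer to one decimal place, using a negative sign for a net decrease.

A 70.5% decrease multiplies by 0.295.
Then a 59% increase: 0.295 × 1.59 = 0.46905.
Then an 11% decrease: 0.46905 × 0.89 = 0.4174545.
Overall factor 0.4174545, i.e. -58.3%.

-58.3%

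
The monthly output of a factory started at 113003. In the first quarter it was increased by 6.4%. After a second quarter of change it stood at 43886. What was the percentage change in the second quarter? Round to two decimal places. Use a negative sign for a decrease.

-63.50%

After the first quarter: 113003 × 1.064 = 120235.192.
Second-quarter multiplier: 43886 ÷ 120235.192 ≈ 0.365001.
That is a change of -63.50%.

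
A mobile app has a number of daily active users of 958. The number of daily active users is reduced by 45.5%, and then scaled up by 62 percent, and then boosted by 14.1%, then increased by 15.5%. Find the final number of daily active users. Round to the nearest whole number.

1115

Each change multiplies by a factor: 0.545 × 1.62 × 1.141 × 1.155 = 1.1635341795.
958 × 1.1635341795 = 1114.665743961 ≈ 1115.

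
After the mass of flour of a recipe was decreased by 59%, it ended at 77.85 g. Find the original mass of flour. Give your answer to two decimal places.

The overall multiplier applied was 0.41.
So the original mass of flour was 77.85 ÷ 0.41 ≈ 189.88 g.

189.88 g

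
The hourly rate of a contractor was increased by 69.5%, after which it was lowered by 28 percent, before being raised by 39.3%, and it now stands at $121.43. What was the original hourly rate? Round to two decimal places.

Undoing the 39.3% increase: $121.43 ÷ 1.393 ≈ $87.171572.
Undoing the 28% decrease: $87.171572 ÷ 0.72 ≈ $121.071628.
Undoing the 69.5% increase: $121.071628 ÷ 1.695 ≈ $71.43.

$71.43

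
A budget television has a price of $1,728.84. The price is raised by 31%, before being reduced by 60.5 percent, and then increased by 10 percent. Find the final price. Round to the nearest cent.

$984.05

Each change multiplies by a factor: 1.31 × 0.395 × 1.1 = 0.569195.
$1,728.84 × 0.569195 = $984.0470838 ≈ $984.05.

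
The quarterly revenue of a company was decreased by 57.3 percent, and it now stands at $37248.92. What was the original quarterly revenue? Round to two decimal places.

The overall multiplier applied was 0.427.
So the original quarterly revenue was $37248.92 ÷ 0.427 ≈ $87234.00.

$87234.00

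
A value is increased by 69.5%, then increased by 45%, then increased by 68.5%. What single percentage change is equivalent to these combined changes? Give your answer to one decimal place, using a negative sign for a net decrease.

314.1%

A 69.5% increase multiplies by 1.695.
Then a 45% increase: 1.695 × 1.45 = 2.45775.
Then a 68.5% increase: 2.45775 × 1.685 = 4.14130875.
Overall factor 4.14130875, i.e. 314.1%.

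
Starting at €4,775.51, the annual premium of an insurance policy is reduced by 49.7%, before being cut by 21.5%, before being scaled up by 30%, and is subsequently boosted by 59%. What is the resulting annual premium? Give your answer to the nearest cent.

€3,897.61

49.7% decrease: €4,775.51 × 0.503 = €2402.08153.
Apply the 21.5% decrease: €2402.08153 × 0.785 = €1885.63400105.
Apply the 30% increase: €1885.63400105 × 1.3 = €2451.324201365.
59% increase: €2451.324201365 × 1.59 = €3897.60548017035 ≈ €3,897.61.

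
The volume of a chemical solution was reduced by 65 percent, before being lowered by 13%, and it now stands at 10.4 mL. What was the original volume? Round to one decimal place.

34.2 mL

Undoing the 13% decrease: 10.4 ÷ 0.87 ≈ 11.954023.
Undoing the 65% decrease: 11.954023 ÷ 0.35 ≈ 34.2 mL.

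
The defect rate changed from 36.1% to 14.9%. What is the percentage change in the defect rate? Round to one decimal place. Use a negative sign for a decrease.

-58.7%

The change is 14.9 − 36.1 = -21.2 percentage points.
Relative to the original 36.1%, that is -21.2 ÷ 36.1 ≈ -58.7%.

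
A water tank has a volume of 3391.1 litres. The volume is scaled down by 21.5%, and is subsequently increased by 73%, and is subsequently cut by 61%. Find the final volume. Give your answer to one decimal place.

1796.1 litres

After the 21.5% decrease: 3391.1 × 0.785 = 2662.0135.
After the 73% increase: 2662.0135 × 1.73 = 4605.283355.
Apply the 61% decrease: 4605.283355 × 0.39 = 1796.06050845 ≈ 1796.1.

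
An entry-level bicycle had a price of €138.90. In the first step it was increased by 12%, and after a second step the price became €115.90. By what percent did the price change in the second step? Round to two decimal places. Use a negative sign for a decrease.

-25.50%

After the first step: €138.90 × 1.12 = €155.568.
Second-step multiplier: €115.90 ÷ €155.568 ≈ 0.745012.
That is a change of -25.50%.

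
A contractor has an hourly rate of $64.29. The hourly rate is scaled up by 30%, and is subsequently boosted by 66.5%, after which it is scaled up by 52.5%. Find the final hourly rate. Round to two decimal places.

$212.21

30% increase: $64.29 × 1.3 = $83.577.
Apply the 66.5% increase: $83.577 × 1.665 = $139.155705.
Apply the 52.5% increase: $139.155705 × 1.525 = $212.212450125 ≈ $212.21.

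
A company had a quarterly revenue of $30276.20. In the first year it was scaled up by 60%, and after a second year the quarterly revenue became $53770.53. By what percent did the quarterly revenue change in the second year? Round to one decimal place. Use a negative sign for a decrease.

11.0%

After the first year: $30276.20 × 1.6 = $48441.92.
Second-year multiplier: $53770.53 ÷ $48441.92 ≈ 1.11.
That is a change of 11.0%.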